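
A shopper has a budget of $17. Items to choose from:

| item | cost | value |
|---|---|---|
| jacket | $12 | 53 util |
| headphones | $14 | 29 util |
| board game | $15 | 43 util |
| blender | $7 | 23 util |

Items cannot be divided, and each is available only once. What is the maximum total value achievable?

Check high-value combinations within $17:
- jacket: cost 12, value 53
- board game: cost 15, value 43
- headphones: cost 14, value 29
- blender: cost 7, value 23
Best: 53 util.

53 util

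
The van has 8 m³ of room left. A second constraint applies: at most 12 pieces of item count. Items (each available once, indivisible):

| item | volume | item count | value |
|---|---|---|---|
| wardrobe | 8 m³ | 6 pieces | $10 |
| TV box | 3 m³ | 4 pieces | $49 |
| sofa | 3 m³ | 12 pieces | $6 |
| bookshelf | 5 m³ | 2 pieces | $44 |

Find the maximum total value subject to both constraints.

Feasible sets respecting both limits:
- TV box+bookshelf: volume 8, item count 6, value 93
- TV box: volume 3, item count 4, value 49
- bookshelf: volume 5, item count 2, value 44
- wardrobe: volume 8, item count 6, value 10
Best: $93.

$93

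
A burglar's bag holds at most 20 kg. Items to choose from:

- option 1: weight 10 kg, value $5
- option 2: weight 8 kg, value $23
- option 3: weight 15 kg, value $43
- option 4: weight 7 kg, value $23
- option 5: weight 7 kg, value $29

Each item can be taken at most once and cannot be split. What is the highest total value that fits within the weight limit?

$52

This is a 0/1 knapsack; check combinations near the capacity.
- option 4+option 5: weight 7+7=14, value 23+29=52
- option 2+option 5: weight 8+7=15, value 23+29=52
- option 2+option 4: weight 8+7=15, value 23+23=46
- option 3: weight 15, value 43
Best: $52.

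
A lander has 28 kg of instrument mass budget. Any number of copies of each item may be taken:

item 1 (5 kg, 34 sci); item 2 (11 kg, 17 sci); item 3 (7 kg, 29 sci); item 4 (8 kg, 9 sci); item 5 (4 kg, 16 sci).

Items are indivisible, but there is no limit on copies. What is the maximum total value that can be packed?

170 sci

Best value-per-unit is item 1 at 34/5, and filling with it alone uses mass 5×5=25. No mix of the others beats 5×34 = 170.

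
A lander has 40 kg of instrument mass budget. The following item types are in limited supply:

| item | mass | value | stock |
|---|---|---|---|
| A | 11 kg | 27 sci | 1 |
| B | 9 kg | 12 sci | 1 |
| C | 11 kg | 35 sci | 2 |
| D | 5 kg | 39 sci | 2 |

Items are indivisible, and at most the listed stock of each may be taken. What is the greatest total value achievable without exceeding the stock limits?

Top feasible selections:
- 2×C + 2×D: mass 32, value 148
- 1×A + 1×C + 2×D: mass 32, value 140
- 1×A + 2×C + 1×D: mass 38, value 136
Best: 148 sci.

148 sci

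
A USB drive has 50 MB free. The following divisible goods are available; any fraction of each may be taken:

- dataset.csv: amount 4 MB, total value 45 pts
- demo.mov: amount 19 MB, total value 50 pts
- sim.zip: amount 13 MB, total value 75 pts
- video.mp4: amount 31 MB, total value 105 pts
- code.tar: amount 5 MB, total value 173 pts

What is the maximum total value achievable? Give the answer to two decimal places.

387.84

Take in order of value per unit:
- code.tar (173/5 per unit): all 5 → value 173, running total 173.00
- dataset.csv (45/4 per unit): all 4 → value 45, running total 218.00
- sim.zip (75/13 per unit): all 13 → value 75, running total 293.00
- video.mp4 (105/31 per unit): 28 of 31 → value 28×105/31 = 94.8387, running total 387.84
Total 387.84.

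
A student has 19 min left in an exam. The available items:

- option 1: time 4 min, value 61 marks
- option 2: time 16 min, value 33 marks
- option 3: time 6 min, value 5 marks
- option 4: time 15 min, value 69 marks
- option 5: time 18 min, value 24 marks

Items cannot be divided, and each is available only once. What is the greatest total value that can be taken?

Check high-value combinations within 19 min:
- option 1+option 4: time 4+15=19, value 61+69=130
- option 4: time 15, value 69
- option 1+option 3: time 4+6=10, value 61+5=66
- option 1: time 4, value 61
Best: 130 marks.

130 marks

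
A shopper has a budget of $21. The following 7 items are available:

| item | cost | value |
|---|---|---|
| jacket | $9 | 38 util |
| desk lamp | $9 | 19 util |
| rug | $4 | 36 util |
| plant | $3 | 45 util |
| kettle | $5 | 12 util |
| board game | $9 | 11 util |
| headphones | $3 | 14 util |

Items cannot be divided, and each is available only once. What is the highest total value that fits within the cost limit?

133 util

This is a 0/1 knapsack; check combinations near the capacity.
- jacket+rug+plant+headphones: cost 9+4+3+3=19, value 38+36+45+14=133
- jacket+rug+plant+kettle: cost 9+4+3+5=21, value 38+36+45+12=131
- jacket+rug+plant: cost 9+4+3=16, value 38+36+45=119
- desk lamp+rug+plant+headphones: cost 9+4+3+3=19, value 19+36+45+14=114
Best: 133 util.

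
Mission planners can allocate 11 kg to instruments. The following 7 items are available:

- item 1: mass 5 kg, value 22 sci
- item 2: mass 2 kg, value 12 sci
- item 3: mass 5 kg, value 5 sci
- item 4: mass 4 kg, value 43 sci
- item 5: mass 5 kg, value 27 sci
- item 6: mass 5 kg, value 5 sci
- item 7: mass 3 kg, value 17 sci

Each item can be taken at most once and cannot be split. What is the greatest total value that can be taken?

82 sci

Check high-value combinations within 11 kg:
- item 2+item 4+item 5: mass 2+4+5=11, value 12+43+27=82
- item 1+item 2+item 4: mass 5+2+4=11, value 22+12+43=77
- item 2+item 4+item 7: mass 2+4+3=9, value 12+43+17=72
- item 4+item 5: mass 4+5=9, value 43+27=70
- item 1+item 4: mass 5+4=9, value 22+43=65
Best: 82 sci.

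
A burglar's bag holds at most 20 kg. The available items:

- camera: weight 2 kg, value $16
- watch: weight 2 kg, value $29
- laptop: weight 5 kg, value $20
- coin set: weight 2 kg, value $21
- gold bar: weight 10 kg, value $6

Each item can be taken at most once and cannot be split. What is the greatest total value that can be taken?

$86

Check high-value combinations within 20 kg:
- camera+watch+laptop+coin set: weight 2+2+5+2=11, value 16+29+20+21=86
- watch+laptop+coin set+gold bar: weight 2+5+2+10=19, value 29+20+21+6=76
- camera+watch+coin set+gold bar: weight 2+2+2+10=16, value 16+29+21+6=72
- camera+watch+laptop+gold bar: weight 2+2+5+10=19, value 16+29+20+6=71
Best: $86.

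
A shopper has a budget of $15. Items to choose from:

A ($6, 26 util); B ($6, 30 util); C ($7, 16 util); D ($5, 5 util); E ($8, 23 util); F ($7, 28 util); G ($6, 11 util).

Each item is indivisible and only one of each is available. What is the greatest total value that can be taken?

58 util

Check high-value combinations within $15:
- B+F: cost 6+7=13, value 30+28=58
- A+B: cost 6+6=12, value 26+30=56
- A+F: cost 6+7=13, value 26+28=54
- B+E: cost 6+8=14, value 30+23=53
Best: 58 util.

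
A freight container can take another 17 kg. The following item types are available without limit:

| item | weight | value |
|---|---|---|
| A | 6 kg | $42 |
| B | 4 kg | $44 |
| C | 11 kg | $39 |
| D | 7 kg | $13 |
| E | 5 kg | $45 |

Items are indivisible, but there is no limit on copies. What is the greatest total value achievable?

Best value-per-unit is B at 44/4; filling with it alone gives 4×44 = 176.
Optimal mix: 3×B + 1×E → weight 17, value 177.

$177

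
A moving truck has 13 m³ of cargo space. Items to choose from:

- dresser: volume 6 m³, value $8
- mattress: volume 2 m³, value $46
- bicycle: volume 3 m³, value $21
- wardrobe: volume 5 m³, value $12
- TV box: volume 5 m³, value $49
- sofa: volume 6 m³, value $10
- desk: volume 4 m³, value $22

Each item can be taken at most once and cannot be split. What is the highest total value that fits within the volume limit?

Check high-value combinations within 13 m³:
- mattress+TV box+desk: volume 2+5+4=11, value 46+49+22=117
- mattress+bicycle+TV box: volume 2+3+5=10, value 46+21+49=116
- mattress+wardrobe+TV box: volume 2+5+5=12, value 46+12+49=107
- mattress+TV box+sofa: volume 2+5+6=13, value 46+49+10=105
- dresser+mattress+TV box: volume 6+2+5=13, value 8+46+49=103
Best: $117.

$117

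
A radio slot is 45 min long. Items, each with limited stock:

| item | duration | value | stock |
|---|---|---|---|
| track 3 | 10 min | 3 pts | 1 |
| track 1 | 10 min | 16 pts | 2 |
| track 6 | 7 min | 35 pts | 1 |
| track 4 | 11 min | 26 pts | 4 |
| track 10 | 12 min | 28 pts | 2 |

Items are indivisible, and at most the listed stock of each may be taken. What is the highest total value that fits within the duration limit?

117 pts

Top feasible selections:
- 1×track 6 + 1×track 4 + 2×track 10: duration 42, value 117
- 1×track 6 + 2×track 4 + 1×track 10: duration 41, value 115
- 1×track 6 + 3×track 4: duration 40, value 113
- 1×track 1 + 1×track 6 + 2×track 10: duration 41, value 107
Best: 117 pts.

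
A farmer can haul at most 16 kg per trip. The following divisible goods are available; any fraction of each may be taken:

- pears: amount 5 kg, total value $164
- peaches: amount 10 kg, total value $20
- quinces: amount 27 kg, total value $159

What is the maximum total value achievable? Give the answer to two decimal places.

228.78

Take in order of value per unit:
- pears (164/5 per unit): all 5 → value 164, running total 164.00
- quinces (159/27 per unit): 11 of 27 → value 11×159/27 = 64.7778, running total 228.78
Total 228.78.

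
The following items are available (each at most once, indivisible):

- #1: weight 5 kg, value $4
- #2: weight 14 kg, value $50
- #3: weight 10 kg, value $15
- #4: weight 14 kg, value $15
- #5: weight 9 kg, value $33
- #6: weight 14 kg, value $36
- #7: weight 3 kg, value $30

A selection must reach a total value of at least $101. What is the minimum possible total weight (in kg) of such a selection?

26

Subsets with value ≥ 101, sorted by total weight:
- #2+#5+#7: weight 26, value 113
- #1+#2+#5+#7: weight 31, value 117
- #2+#6+#7: weight 31, value 116
Minimum weight: 26 kg.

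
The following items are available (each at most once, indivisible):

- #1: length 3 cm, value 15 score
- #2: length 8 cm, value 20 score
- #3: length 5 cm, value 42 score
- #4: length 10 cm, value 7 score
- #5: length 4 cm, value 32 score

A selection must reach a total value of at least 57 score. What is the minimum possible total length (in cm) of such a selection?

8

Subsets with value ≥ 57, sorted by total length:
- #1+#3: length 8, value 57
- #3+#5: length 9, value 74
Minimum length: 8 cm.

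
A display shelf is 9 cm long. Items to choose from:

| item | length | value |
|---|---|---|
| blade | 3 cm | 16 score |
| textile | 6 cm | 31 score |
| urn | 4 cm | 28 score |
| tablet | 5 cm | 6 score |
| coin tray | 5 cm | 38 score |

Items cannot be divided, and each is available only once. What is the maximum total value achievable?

66 score

Check high-value combinations within 9 cm:
- urn+coin tray: length 4+5=9, value 28+38=66
- blade+coin tray: length 3+5=8, value 16+38=54
- blade+textile: length 3+6=9, value 16+31=47
- blade+urn: length 3+4=7, value 16+28=44
- coin tray: length 5, value 38
Best: 66 score.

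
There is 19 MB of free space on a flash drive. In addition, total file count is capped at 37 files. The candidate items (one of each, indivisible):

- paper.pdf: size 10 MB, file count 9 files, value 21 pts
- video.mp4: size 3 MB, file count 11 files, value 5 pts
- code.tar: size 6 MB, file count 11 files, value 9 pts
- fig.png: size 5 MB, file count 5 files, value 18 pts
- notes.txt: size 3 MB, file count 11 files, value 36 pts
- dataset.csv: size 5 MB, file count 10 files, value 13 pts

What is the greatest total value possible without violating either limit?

Feasible sets respecting both limits:
- code.tar+fig.png+notes.txt+dataset.csv: size 19, file count 37, value 76
- paper.pdf+fig.png+notes.txt: size 18, file count 25, value 75
- video.mp4+fig.png+notes.txt+dataset.csv: size 16, file count 37, value 72
- paper.pdf+notes.txt+dataset.csv: size 18, file count 30, value 70
Best: 76 pts.

76 pts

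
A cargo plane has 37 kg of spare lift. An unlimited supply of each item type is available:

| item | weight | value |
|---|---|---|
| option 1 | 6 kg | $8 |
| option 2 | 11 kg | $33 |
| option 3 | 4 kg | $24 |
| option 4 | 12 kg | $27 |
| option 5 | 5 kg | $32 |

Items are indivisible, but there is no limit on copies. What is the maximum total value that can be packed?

Best value-per-unit is option 5 at 32/5; filling with it alone gives 7×32 = 224.
Optimal mix: 3×option 3 + 5×option 5 → weight 37, value 232.

$232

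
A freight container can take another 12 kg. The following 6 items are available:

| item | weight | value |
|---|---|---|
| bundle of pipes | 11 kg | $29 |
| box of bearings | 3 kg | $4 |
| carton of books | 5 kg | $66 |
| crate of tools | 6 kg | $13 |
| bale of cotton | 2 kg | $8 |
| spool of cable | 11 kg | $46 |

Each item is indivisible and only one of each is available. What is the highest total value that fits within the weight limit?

This is a 0/1 knapsack; check combinations near the capacity.
- carton of books+crate of tools: weight 5+6=11, value 66+13=79
- box of bearings+carton of books+bale of cotton: weight 3+5+2=10, value 4+66+8=78
- carton of books+bale of cotton: weight 5+2=7, value 66+8=74
- box of bearings+carton of books: weight 3+5=8, value 4+66=70
Best: $79.

$79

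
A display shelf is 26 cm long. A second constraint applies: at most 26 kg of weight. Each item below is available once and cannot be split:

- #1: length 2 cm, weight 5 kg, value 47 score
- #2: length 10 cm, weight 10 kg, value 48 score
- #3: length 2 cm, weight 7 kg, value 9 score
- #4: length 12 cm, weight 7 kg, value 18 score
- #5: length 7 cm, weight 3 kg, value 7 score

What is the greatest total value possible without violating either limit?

Feasible sets respecting both limits:
- #1+#2+#4: length 24, weight 22, value 113
- #1+#2+#3+#5: length 21, weight 25, value 111
- #1+#2+#3: length 14, weight 22, value 104
- #1+#2+#5: length 19, weight 18, value 102
Best: 113 score.

113 score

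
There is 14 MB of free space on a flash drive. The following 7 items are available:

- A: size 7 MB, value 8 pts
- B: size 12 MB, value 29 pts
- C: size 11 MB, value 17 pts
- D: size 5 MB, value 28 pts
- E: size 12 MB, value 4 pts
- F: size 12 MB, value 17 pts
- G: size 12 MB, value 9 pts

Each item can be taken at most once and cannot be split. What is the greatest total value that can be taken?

Check high-value combinations within 14 MB:
- A+D: size 7+5=12, value 8+28=36
- B: size 12, value 29
- D: size 5, value 28
- C: size 11, value 17
Best: 36 pts.

36 pts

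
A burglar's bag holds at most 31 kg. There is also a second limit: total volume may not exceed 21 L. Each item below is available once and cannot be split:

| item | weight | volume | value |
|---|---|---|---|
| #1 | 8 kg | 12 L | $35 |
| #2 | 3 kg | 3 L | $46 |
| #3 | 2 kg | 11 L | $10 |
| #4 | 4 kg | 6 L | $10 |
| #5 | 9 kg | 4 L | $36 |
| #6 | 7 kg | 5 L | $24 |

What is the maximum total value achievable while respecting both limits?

Feasible sets respecting both limits:
- #1+#2+#5: weight 20, volume 19, value 117
- #2+#4+#5+#6: weight 23, volume 18, value 116
- #2+#5+#6: weight 19, volume 12, value 106
- #1+#2+#6: weight 18, volume 20, value 105
Best: $117.

$117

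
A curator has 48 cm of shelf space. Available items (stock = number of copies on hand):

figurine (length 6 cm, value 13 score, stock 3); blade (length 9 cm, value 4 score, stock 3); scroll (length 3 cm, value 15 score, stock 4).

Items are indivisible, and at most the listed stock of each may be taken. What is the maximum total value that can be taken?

Best selections within length 48 and stock limits:
- 3×figurine + 2×blade + 4×scroll: length 48, value 107
- 3×figurine + 1×blade + 4×scroll: length 39, value 103
- 3×figurine + 4×scroll: length 30, value 99
- 2×figurine + 2×blade + 4×scroll: length 42, value 94
Best: 107 score.

107 score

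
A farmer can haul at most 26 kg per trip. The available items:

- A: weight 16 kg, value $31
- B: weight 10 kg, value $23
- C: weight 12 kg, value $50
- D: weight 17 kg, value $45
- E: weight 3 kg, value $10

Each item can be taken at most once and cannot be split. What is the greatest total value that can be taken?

This is a 0/1 knapsack; check combinations near the capacity.
- B+C+E: weight 10+12+3=25, value 23+50+10=83
- B+C: weight 10+12=22, value 23+50=73
- C+E: weight 12+3=15, value 50+10=60
- D+E: weight 17+3=20, value 45+10=55
- A+B: weight 16+10=26, value 31+23=54
Best: $83.

$83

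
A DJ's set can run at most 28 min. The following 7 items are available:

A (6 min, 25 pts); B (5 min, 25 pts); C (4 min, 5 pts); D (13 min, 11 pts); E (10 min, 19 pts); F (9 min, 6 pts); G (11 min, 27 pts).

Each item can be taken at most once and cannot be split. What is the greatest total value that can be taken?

82 pts

Check high-value combinations within 28 min:
- A+B+C+G: duration 6+5+4+11=26, value 25+25+5+27=82
- A+B+G: duration 6+5+11=22, value 25+25+27=77
- A+B+C+E: duration 6+5+4+10=25, value 25+25+5+19=74
- B+E+G: duration 5+10+11=26, value 25+19+27=71
- A+E+G: duration 6+10+11=27, value 25+19+27=71
Best: 82 pts.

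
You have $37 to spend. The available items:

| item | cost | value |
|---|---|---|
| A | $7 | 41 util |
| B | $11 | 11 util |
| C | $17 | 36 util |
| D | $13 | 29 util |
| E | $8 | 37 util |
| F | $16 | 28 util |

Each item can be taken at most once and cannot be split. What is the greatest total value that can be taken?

Check high-value combinations within $37:
- A+C+E: cost 7+17+8=32, value 41+36+37=114
- A+D+E: cost 7+13+8=28, value 41+29+37=107
- A+E+F: cost 7+8+16=31, value 41+37+28=106
- A+C+D: cost 7+17+13=37, value 41+36+29=106
Best: 114 util.

114 util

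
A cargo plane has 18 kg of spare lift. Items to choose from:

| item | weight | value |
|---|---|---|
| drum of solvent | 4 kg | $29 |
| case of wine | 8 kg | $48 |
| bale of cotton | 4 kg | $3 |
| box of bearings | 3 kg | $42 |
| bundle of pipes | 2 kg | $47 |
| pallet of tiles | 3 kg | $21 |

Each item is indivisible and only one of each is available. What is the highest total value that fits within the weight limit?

$166

This is a 0/1 knapsack; check combinations near the capacity.
- drum of solvent+case of wine+box of bearings+bundle of pipes: weight 4+8+3+2=17, value 29+48+42+47=166
- case of wine+box of bearings+bundle of pipes+pallet of tiles: weight 8+3+2+3=16, value 48+42+47+21=158
- drum of solvent+case of wine+bundle of pipes+pallet of tiles: weight 4+8+2+3=17, value 29+48+47+21=145
Best: $166.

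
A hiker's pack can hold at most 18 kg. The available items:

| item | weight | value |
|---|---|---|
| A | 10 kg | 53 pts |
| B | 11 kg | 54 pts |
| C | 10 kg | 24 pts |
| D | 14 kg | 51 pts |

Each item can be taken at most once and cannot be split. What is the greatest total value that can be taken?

Check high-value combinations within 18 kg:
- B: weight 11, value 54
- A: weight 10, value 53
- D: weight 14, value 51
- C: weight 10, value 24
Best: 54 pts.

54 pts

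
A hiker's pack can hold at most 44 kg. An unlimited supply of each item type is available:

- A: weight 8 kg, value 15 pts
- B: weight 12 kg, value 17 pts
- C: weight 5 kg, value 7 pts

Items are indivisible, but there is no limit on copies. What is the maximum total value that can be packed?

77 pts

Best value-per-unit is A at 15/8; filling with it alone gives 5×15 = 75.
Optimal mix: 4×A + 1×B → weight 44, value 77.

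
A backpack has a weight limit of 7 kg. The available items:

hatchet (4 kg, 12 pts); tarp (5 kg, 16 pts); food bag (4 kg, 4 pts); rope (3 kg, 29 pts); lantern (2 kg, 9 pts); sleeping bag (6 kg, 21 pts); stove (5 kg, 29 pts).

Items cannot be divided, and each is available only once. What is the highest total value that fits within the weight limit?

Check high-value combinations within 7 kg:
- hatchet+rope: weight 4+3=7, value 12+29=41
- rope+lantern: weight 3+2=5, value 29+9=38
- lantern+stove: weight 2+5=7, value 9+29=38
- food bag+rope: weight 4+3=7, value 4+29=33
Best: 41 pts.

41 pts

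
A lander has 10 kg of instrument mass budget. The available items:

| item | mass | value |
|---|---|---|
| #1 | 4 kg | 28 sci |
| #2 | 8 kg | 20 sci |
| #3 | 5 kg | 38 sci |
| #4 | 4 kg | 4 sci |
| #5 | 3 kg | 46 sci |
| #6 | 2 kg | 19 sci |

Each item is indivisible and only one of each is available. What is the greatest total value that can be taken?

103 sci

Check high-value combinations within 10 kg:
- #3+#5+#6: mass 5+3+2=10, value 38+46+19=103
- #1+#5+#6: mass 4+3+2=9, value 28+46+19=93
- #3+#5: mass 5+3=8, value 38+46=84
- #1+#5: mass 4+3=7, value 28+46=74
Best: 103 sci.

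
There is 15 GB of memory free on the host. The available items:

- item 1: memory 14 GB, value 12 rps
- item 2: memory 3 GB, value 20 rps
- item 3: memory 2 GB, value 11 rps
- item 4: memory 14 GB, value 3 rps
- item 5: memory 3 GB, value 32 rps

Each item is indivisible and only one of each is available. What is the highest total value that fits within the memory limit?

Check high-value combinations within 15 GB:
- item 2+item 3+item 5: memory 3+2+3=8, value 20+11+32=63
- item 2+item 5: memory 3+3=6, value 20+32=52
- item 3+item 5: memory 2+3=5, value 11+32=43
- item 5: memory 3, value 32
Best: 63 rps.

63 rps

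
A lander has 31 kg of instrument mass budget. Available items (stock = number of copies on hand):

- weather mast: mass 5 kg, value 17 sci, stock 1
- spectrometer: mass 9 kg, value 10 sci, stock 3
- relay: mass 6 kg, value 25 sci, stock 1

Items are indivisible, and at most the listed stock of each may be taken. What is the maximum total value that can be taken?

62 sci

Top feasible selections:
- 1×weather mast + 2×spectrometer + 1×relay: mass 29, value 62
- 1×weather mast + 1×spectrometer + 1×relay: mass 20, value 52
- 2×spectrometer + 1×relay: mass 24, value 45
- 1×weather mast + 1×relay: mass 11, value 42
Best: 62 sci.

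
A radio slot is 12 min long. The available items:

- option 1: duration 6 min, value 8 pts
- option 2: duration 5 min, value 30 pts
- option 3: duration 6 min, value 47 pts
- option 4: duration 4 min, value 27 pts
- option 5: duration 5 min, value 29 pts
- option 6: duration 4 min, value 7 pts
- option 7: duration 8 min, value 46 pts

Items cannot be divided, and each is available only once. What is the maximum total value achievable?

Check high-value combinations within 12 min:
- option 2+option 3: duration 5+6=11, value 30+47=77
- option 3+option 5: duration 6+5=11, value 47+29=76
- option 3+option 4: duration 6+4=10, value 47+27=74
- option 4+option 7: duration 4+8=12, value 27+46=73
Best: 77 pts.

77 pts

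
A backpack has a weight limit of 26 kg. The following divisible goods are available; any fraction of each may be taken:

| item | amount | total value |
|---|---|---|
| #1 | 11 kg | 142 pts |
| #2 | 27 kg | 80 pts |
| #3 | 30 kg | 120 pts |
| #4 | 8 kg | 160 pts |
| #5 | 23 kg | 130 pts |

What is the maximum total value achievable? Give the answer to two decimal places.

Take in order of value per unit:
- #4 (160/8 per unit): all 8 → value 160, running total 160.00
- #1 (142/11 per unit): all 11 → value 142, running total 302.00
- #5 (130/23 per unit): 7 of 23 → value 7×130/23 = 39.5652, running total 341.57
Total 341.57.

341.57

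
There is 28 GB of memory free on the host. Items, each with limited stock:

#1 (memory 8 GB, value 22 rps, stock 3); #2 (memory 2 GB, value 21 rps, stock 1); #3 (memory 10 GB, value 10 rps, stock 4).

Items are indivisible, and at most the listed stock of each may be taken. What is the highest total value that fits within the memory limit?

87 rps

Top feasible selections:
- 3×#1 + 1×#2: memory 26, value 87
- 2×#1 + 1×#2 + 1×#3: memory 28, value 75
- 3×#1: memory 24, value 66
Best: 87 rps.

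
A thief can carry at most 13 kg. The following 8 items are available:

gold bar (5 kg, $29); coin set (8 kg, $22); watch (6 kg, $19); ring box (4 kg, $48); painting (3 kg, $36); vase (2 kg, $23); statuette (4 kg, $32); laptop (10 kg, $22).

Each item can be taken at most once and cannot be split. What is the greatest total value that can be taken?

Check high-value combinations within 13 kg:
- ring box+painting+vase+statuette: weight 4+3+2+4=13, value 48+36+23+32=139
- ring box+painting+statuette: weight 4+3+4=11, value 48+36+32=116
- gold bar+ring box+painting: weight 5+4+3=12, value 29+48+36=113
- gold bar+ring box+statuette: weight 5+4+4=13, value 29+48+32=109
Best: $139.

$139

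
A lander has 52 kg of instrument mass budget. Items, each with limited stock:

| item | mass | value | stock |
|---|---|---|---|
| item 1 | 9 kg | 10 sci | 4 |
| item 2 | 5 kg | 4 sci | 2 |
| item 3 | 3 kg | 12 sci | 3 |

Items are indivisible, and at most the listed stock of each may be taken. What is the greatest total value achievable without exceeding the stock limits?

Top feasible selections:
- 4×item 1 + 1×item 2 + 3×item 3: mass 50, value 80
- 4×item 1 + 3×item 3: mass 45, value 76
- 3×item 1 + 2×item 2 + 3×item 3: mass 46, value 74
Best: 80 sci.

80 sci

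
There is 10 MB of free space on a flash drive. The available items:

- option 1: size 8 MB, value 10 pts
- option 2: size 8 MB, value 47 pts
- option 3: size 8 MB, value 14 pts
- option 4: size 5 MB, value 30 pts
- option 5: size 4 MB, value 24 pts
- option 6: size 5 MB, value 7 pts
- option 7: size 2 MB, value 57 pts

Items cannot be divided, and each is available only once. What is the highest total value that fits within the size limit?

104 pts

This is a 0/1 knapsack; check combinations near the capacity.
- option 2+option 7: size 8+2=10, value 47+57=104
- option 4+option 7: size 5+2=7, value 30+57=87
- option 5+option 7: size 4+2=6, value 24+57=81
- option 3+option 7: size 8+2=10, value 14+57=71
Best: 104 pts.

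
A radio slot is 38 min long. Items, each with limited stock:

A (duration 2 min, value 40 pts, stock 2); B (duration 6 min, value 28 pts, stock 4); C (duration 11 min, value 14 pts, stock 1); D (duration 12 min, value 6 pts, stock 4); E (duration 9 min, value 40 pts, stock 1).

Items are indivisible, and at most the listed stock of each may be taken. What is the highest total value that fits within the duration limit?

Top feasible selections:
- 2×A + 4×B + 1×E: duration 37, value 232
- 2×A + 3×B + 1×E: duration 31, value 204
Best: 232 pts.

232 pts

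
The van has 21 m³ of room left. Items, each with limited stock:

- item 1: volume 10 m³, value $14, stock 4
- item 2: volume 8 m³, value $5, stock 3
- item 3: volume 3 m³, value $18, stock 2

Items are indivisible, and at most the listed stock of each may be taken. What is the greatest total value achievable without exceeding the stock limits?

Best selections within volume 21 and stock limits:
- 1×item 1 + 2×item 3: volume 16, value 50
- 1×item 2 + 2×item 3: volume 14, value 41
Best: $50.

$50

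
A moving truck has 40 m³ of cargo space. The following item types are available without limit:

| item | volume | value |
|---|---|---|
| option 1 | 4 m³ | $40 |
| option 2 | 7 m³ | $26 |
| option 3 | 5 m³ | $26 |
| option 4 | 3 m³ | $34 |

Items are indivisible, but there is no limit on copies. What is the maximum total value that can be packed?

Best value-per-unit is option 4 at 34/3; filling with it alone gives 13×34 = 442.
Optimal mix: 1×option 1 + 12×option 4 → volume 40, value 448.

$448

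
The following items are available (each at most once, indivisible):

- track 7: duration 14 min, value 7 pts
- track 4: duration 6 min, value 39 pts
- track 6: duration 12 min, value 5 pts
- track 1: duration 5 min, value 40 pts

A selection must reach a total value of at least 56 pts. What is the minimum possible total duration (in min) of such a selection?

Subsets with value ≥ 56, sorted by total duration:
- track 4+track 1: duration 11, value 79
- track 4+track 6+track 1: duration 23, value 84
- track 7+track 4+track 1: duration 25, value 86
- track 7+track 4+track 6+track 1: duration 37, value 91
Minimum duration: 11 min.

11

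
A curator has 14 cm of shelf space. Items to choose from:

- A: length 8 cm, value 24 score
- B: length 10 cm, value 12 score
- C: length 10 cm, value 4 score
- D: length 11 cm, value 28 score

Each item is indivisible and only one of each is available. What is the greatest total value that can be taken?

28 score

Check high-value combinations within 14 cm:
- D: length 11, value 28
- A: length 8, value 24
- B: length 10, value 12
- C: length 10, value 4
Best: 28 score.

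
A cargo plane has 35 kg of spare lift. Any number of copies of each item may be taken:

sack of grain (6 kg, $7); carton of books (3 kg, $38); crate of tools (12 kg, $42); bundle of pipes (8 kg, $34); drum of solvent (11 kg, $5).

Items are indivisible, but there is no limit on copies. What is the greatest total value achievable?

Best value-per-unit is carton of books at 38/3, and filling with it alone uses weight 11×3=33. No mix of the others beats 11×38 = 418.

$418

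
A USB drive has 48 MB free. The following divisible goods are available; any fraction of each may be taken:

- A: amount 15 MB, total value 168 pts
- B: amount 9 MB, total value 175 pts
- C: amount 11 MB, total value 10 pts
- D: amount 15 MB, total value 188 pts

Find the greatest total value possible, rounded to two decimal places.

539.18

Take in order of value per unit:
- B (175/9 per unit): all 9 → value 175, running total 175.00
- D (188/15 per unit): all 15 → value 188, running total 363.00
- A (168/15 per unit): all 15 → value 168, running total 531.00
- C (10/11 per unit): 9 of 11 → value 9×10/11 = 8.1818, running total 539.18
Total 539.18.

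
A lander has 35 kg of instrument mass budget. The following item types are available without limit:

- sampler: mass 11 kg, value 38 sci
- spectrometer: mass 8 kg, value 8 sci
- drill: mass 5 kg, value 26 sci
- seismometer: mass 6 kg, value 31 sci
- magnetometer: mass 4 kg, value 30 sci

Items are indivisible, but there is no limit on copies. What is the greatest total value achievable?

241 sci

Best value-per-unit is magnetometer at 30/4; filling with it alone gives 8×30 = 240.
Optimal mix: 1×seismometer + 7×magnetometer → mass 34, value 241.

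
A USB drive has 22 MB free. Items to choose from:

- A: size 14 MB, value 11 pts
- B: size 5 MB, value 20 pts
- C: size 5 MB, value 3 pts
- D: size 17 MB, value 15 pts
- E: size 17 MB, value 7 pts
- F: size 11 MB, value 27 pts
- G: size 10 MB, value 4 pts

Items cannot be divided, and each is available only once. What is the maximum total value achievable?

This is a 0/1 knapsack; check combinations near the capacity.
- B+C+F: size 5+5+11=21, value 20+3+27=50
- B+F: size 5+11=16, value 20+27=47
- B+D: size 5+17=22, value 20+15=35
- A+B: size 14+5=19, value 11+20=31
Best: 50 pts.

50 pts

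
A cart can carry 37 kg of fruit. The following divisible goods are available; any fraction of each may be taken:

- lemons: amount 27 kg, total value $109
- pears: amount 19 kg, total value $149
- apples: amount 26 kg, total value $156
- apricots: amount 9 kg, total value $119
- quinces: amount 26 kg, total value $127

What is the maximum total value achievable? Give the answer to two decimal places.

322.00

Take in order of value per unit:
- apricots (119/9 per unit): all 9 → value 119, running total 119.00
- pears (149/19 per unit): all 19 → value 149, running total 268.00
- apples (156/26 per unit): 9 of 26 → value 9×156/26 = 54.0000, running total 322.00
Total 322.00.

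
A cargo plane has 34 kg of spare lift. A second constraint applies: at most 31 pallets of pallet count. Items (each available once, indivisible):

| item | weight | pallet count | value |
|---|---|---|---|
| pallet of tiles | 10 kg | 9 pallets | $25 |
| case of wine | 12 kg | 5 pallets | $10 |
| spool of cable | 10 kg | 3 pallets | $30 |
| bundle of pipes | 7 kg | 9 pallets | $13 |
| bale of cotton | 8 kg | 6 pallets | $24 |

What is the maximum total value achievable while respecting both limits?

$79

Feasible sets respecting both limits:
- pallet of tiles+spool of cable+bale of cotton: weight 28, pallet count 18, value 79
- pallet of tiles+spool of cable+bundle of pipes: weight 27, pallet count 21, value 68
- spool of cable+bundle of pipes+bale of cotton: weight 25, pallet count 18, value 67
Best: $79.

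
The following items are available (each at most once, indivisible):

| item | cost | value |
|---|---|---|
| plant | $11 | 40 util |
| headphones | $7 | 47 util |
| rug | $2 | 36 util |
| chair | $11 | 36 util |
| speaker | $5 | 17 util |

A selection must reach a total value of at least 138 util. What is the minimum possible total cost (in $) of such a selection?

25

Subsets with value ≥ 138, sorted by total cost:
- plant+headphones+rug+speaker: cost 25, value 140
- plant+headphones+rug+chair: cost 31, value 159
- plant+headphones+chair+speaker: cost 34, value 140
- plant+headphones+rug+chair+speaker: cost 36, value 176
Minimum cost: 25 $.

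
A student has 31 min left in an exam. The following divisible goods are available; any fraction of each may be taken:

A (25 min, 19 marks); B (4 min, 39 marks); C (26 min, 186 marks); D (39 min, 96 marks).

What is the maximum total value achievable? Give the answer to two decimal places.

Take in order of value per unit:
- B (39/4 per unit): all 4 → value 39, running total 39.00
- C (186/26 per unit): all 26 → value 186, running total 225.00
- D (96/39 per unit): 1 of 39 → value 1×96/39 = 2.4615, running total 227.46
Total 227.46.

227.46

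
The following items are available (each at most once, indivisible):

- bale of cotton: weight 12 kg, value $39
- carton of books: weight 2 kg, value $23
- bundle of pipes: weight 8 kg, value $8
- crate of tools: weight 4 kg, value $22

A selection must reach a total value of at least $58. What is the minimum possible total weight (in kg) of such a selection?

14

Subsets with value ≥ 58, sorted by total weight:
- bale of cotton+carton of books: weight 14, value 62
- bale of cotton+crate of tools: weight 16, value 61
- bale of cotton+carton of books+crate of tools: weight 18, value 84
- bale of cotton+carton of books+bundle of pipes: weight 22, value 70
Minimum weight: 14 kg.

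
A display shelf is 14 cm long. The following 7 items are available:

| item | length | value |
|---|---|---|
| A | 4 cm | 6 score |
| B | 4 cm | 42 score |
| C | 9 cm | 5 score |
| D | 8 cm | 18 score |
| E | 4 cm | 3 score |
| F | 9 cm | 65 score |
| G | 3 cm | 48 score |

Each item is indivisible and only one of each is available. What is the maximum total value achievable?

Check high-value combinations within 14 cm:
- F+G: length 9+3=12, value 65+48=113
- B+F: length 4+9=13, value 42+65=107
- A+B+G: length 4+4+3=11, value 6+42+48=96
- B+E+G: length 4+4+3=11, value 42+3+48=93
- B+G: length 4+3=7, value 42+48=90
Best: 113 score.

113 score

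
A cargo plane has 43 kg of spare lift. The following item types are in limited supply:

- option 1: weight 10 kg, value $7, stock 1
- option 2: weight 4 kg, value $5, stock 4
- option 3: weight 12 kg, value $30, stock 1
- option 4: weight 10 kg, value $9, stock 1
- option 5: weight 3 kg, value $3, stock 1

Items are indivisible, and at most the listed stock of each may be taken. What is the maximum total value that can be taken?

Top feasible selections:
- 4×option 2 + 1×option 3 + 1×option 4 + 1×option 5: weight 41, value 62
- 1×option 1 + 4×option 2 + 1×option 3 + 1×option 5: weight 41, value 60
- 4×option 2 + 1×option 3 + 1×option 4: weight 38, value 59
- 1×option 1 + 2×option 2 + 1×option 3 + 1×option 4 + 1×option 5: weight 43, value 59
Best: $62.

$62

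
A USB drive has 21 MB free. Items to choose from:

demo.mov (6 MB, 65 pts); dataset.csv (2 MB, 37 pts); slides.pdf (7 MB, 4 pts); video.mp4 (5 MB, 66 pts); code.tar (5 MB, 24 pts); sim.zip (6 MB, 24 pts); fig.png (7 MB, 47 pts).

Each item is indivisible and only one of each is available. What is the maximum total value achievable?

215 pts

Check high-value combinations within 21 MB:
- demo.mov+dataset.csv+video.mp4+fig.png: size 6+2+5+7=20, value 65+37+66+47=215
- demo.mov+dataset.csv+video.mp4+code.tar: size 6+2+5+5=18, value 65+37+66+24=192
- demo.mov+dataset.csv+video.mp4+sim.zip: size 6+2+5+6=19, value 65+37+66+24=192
Best: 215 pts.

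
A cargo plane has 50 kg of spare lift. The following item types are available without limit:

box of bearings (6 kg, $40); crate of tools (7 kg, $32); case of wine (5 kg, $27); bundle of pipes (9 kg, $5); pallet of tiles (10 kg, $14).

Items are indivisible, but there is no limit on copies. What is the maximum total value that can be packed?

Best value-per-unit is box of bearings at 40/6, and filling with it alone uses weight 8×6=48. No mix of the others beats 8×40 = 320.

$320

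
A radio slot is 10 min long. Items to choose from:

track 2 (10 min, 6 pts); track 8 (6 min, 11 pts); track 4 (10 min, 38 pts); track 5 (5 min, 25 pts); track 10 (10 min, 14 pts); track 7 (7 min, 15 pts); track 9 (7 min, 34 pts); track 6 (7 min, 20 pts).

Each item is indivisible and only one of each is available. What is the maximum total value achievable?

Check high-value combinations within 10 min:
- track 4: duration 10, value 38
- track 9: duration 7, value 34
- track 5: duration 5, value 25
Best: 38 pts.

38 pts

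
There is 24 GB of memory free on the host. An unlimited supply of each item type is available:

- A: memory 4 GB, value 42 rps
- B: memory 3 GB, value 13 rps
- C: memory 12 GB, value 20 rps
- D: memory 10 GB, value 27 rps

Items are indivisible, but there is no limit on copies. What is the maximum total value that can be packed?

252 rps

Best value-per-unit is A at 42/4, and filling with it alone uses memory 6×4=24. No mix of the others beats 6×42 = 252.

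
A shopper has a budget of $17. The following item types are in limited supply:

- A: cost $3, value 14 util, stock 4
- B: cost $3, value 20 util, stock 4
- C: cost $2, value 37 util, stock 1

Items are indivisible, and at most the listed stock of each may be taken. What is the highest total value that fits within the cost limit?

Top feasible selections:
- 1×A + 4×B + 1×C: cost 17, value 131
- 2×A + 3×B + 1×C: cost 17, value 125
- 3×A + 2×B + 1×C: cost 17, value 119
- 4×B + 1×C: cost 14, value 117
Best: 131 util.

131 util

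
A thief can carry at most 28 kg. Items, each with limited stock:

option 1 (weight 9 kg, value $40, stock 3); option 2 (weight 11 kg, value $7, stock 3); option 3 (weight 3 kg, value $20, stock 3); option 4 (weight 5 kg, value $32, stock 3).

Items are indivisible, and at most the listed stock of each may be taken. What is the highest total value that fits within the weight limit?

Best selections within weight 28 and stock limits:
- 1×option 1 + 3×option 3 + 2×option 4: weight 28, value 164
- 3×option 3 + 3×option 4: weight 24, value 156
- 1×option 1 + 1×option 3 + 3×option 4: weight 27, value 156
Best: $164.

$164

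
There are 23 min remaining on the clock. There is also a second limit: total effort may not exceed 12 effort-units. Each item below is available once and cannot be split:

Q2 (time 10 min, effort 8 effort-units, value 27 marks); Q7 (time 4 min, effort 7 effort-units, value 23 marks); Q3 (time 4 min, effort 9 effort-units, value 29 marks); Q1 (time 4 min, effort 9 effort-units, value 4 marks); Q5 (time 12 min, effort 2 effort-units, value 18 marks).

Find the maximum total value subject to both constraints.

Feasible sets respecting both limits:
- Q3+Q5: time 16, effort 11, value 47
- Q2+Q5: time 22, effort 10, value 45
- Q7+Q5: time 16, effort 9, value 41
- Q3: time 4, effort 9, value 29
Best: 47 marks.

47 marks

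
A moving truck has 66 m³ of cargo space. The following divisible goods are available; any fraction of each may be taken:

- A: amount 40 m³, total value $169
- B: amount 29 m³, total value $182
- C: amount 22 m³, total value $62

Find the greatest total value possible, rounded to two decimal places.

Take in order of value per unit:
- B (182/29 per unit): all 29 → value 182, running total 182.00
- A (169/40 per unit): 37 of 40 → value 37×169/40 = 156.3250, running total 338.33
Total 338.33.

338.33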